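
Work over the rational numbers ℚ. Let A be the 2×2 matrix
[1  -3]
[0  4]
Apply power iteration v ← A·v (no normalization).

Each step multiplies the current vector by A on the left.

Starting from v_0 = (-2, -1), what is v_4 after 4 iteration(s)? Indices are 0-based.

v_0 = (-2, -1).
v_1 = A·v_0 = (1, -4).
v_2 = A·v_1 = (13, -16).
v_3 = A·v_2 = (61, -64).
v_4 = A·v_3 = (253, -256).

v_4 = (253, -256)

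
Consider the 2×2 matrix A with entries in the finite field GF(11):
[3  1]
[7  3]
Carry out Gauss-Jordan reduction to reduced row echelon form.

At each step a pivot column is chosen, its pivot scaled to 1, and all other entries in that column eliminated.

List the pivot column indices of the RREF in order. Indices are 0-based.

pivot columns: 0, 1

pivot(0,0)=3: scale R0 → (1, 4)
  clear (1,0): R1 −= (7)R0 → (0, 8)
pivot(1,1)=8: scale R1 → (0, 1)
  clear (0,1): R0 −= (4)R1 → (1, 0)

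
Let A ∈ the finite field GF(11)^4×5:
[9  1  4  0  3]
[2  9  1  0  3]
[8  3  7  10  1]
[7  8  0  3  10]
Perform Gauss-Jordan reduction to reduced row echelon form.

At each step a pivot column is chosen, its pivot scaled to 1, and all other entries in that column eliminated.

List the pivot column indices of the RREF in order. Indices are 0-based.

[1] R0 /= 9  ⇒  (1, 5, 9, 0, 4)
     R1 -= 2·R0  ⇒  (0, 10, 5, 0, 6)
     R2 -= 8·R0  ⇒  (0, 7, 1, 10, 2)
     R3 -= 7·R0  ⇒  (0, 6, 3, 3, 4)
[2] R1 /= 10  ⇒  (0, 1, 6, 0, 5)
     R0 -= 5·R1  ⇒  (1, 0, 1, 0, 1)
     R2 -= 7·R1  ⇒  (0, 0, 3, 10, 0)
     R3 -= 6·R1  ⇒  (0, 0, 0, 3, 7)
[3] R2 /= 3  ⇒  (0, 0, 1, 7, 0)
     R0 -= 1·R2  ⇒  (1, 0, 0, 4, 1)
     R1 -= 6·R2  ⇒  (0, 1, 0, 2, 5)
[4] R3 /= 3  ⇒  (0, 0, 0, 1, 6)
     R0 -= 4·R3  ⇒  (1, 0, 0, 0, 10)
     R1 -= 2·R3  ⇒  (0, 1, 0, 0, 4)
     R2 -= 7·R3  ⇒  (0, 0, 1, 0, 2)

pivot columns: 0, 1, 2, 3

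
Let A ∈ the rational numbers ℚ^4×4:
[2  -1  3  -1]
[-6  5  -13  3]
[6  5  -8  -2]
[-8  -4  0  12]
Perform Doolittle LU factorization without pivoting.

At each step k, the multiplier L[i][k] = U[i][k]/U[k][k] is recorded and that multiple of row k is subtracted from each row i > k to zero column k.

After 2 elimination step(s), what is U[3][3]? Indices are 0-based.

[col 0] pivot 2
  R1 -= -3*R0 → (0, 2, -4, 0)  (L[1][0] := -3)
  R2 -= 3*R0 → (0, 8, -17, 1)  (L[2][0] := 3)
  R3 -= -4*R0 → (0, -8, 12, 8)  (L[3][0] := -4)
[col 1] pivot 2
  R2 -= 4*R1 → (0, 0, -1, 1)  (L[2][1] := 4)
  R3 -= -4*R1 → (0, 0, -4, 8)  (L[3][1] := -4)

U[3][3] = 8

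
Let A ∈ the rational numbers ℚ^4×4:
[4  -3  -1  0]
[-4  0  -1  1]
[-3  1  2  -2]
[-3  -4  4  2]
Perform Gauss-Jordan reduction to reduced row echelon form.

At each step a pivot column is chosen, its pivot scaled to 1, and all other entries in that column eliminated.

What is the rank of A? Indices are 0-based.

rank = 4

step 1: normalize row 0 (÷4) = (1, -3/4, -1/4, 0)
  row 1: subtract -4×row0 = (0, -3, -2, 1)
  row 2: subtract -3×row0 = (0, -5/4, 5/4, -2)
  row 3: subtract -3×row0 = (0, -25/4, 13/4, 2)
step 2: normalize row 1 (÷-3) = (0, 1, 2/3, -1/3)
  row 0: subtract -3/4×row1 = (1, 0, 1/4, -1/4)
  row 2: subtract -5/4×row1 = (0, 0, 25/12, -29/12)
  row 3: subtract -25/4×row1 = (0, 0, 89/12, -1/12)
step 3: normalize row 2 (÷25/12) = (0, 0, 1, -29/25)
  row 0: subtract 1/4×row2 = (1, 0, 0, 1/25)
  row 1: subtract 2/3×row2 = (0, 1, 0, 11/25)
  row 3: subtract 89/12×row2 = (0, 0, 0, 213/25)
step 4: normalize row 3 (÷213/25) = (0, 0, 0, 1)
  row 0: subtract 1/25×row3 = (1, 0, 0, 0)
  row 1: subtract 11/25×row3 = (0, 1, 0, 0)
  row 2: subtract -29/25×row3 = (0, 0, 1, 0)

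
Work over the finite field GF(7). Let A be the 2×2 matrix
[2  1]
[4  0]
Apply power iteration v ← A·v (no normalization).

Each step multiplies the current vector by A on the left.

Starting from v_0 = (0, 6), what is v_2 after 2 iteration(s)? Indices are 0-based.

v_2 = (5, 3)

v_0 = (0, 6).
v_1 = A·v_0 = (6, 0).
v_2 = A·v_1 = (5, 3).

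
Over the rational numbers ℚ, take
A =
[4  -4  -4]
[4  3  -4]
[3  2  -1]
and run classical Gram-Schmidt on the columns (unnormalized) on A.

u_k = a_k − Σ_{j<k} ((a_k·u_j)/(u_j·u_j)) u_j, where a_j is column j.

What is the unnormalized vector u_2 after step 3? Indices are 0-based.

u_2 = (-56/1185, -224/237, 1568/1185)

Step 1: u_0 = a_0 = (4, 4, 3).
Step 2: u_1 = a_1 − (2/41)·u_0 = (-172/41, 115/41, 76/41).
Step 3: u_2 = a_2 − (-35/41)·u_0 − (152/1185)·u_1 = (-56/1185, -224/237, 1568/1185).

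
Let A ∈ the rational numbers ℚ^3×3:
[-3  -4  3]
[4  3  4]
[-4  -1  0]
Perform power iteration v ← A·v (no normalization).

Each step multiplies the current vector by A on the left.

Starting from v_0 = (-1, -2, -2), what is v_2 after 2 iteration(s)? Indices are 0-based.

v_0 = (-1, -2, -2).
v_1 = A·v_0 = (5, -18, 6).
v_2 = A·v_1 = (75, -10, -2).

v_2 = (75, -10, -2)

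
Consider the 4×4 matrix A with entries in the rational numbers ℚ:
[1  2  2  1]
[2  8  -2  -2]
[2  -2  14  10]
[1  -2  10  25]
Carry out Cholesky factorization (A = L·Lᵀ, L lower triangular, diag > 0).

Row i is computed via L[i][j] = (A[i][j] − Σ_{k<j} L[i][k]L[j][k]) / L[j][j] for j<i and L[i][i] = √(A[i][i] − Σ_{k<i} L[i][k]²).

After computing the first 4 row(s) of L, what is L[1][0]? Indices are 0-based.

L[1][0] = 2

Step 1: L[0][0] = √(1) = 1.
  L[1][0] = (2) / L[0][0] = 2.
Step 2: L[1][1] = √(4) = 2.
  L[2][0] = (2) / L[0][0] = 2.
  L[2][1] = (-6) / L[1][1] = -3.
Step 3: L[2][2] = √(1) = 1.
  L[3][0] = (1) / L[0][0] = 1.
  L[3][1] = (-4) / L[1][1] = -2.
  L[3][2] = (2) / L[2][2] = 2.
Step 4: L[3][3] = √(16) = 4.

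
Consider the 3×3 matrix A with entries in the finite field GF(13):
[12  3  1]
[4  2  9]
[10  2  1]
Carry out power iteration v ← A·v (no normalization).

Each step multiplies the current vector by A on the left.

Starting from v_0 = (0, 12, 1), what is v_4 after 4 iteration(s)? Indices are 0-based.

v_4 = (3, 7, 8)

v_0 = (0, 12, 1).
v_1 = A·v_0 = (11, 7, 12).
v_2 = A·v_1 = (9, 10, 6).
v_3 = A·v_2 = (1, 6, 12).
v_4 = A·v_3 = (3, 7, 8).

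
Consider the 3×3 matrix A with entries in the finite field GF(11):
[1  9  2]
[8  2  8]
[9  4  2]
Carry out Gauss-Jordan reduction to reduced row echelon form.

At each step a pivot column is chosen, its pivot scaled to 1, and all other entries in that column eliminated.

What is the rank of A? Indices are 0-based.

rank = 3

[1] R0 /= 1  ⇒  (1, 9, 2)
     R1 -= 8·R0  ⇒  (0, 7, 3)
     R2 -= 9·R0  ⇒  (0, 0, 6)
[2] R1 /= 7  ⇒  (0, 1, 2)
     R0 -= 9·R1  ⇒  (1, 0, 6)
[3] R2 /= 6  ⇒  (0, 0, 1)
     R0 -= 6·R2  ⇒  (1, 0, 0)
     R1 -= 2·R2  ⇒  (0, 1, 0)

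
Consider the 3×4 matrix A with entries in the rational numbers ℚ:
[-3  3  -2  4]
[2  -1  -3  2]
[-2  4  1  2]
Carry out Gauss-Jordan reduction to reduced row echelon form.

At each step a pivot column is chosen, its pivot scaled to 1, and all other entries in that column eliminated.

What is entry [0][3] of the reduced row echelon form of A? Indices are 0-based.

[1] R0 /= -3  ⇒  (1, -1, 2/3, -4/3)
     R1 -= 2·R0  ⇒  (0, 1, -13/3, 14/3)
     R2 -= -2·R0  ⇒  (0, 2, 7/3, -2/3)
[2] R1 /= 1  ⇒  (0, 1, -13/3, 14/3)
     R0 -= -1·R1  ⇒  (1, 0, -11/3, 10/3)
     R2 -= 2·R1  ⇒  (0, 0, 11, -10)
[3] R2 /= 11  ⇒  (0, 0, 1, -10/11)
     R0 -= -11/3·R2  ⇒  (1, 0, 0, 0)
     R1 -= -13/3·R2  ⇒  (0, 1, 0, 8/11)

M[0][3] = 0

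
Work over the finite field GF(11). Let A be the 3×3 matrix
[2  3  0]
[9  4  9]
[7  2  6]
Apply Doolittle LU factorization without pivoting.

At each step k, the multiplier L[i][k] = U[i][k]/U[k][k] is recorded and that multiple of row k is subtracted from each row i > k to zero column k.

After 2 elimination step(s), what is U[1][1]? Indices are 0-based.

U[1][1] = 7

[col 0] pivot 2
  R1 -= 10*R0 → (0, 7, 9)  (L[1][0] := 10)
  R2 -= 9*R0 → (0, 8, 6)  (L[2][0] := 9)
[col 1] pivot 7
  R2 -= 9*R1 → (0, 0, 2)  (L[2][1] := 9)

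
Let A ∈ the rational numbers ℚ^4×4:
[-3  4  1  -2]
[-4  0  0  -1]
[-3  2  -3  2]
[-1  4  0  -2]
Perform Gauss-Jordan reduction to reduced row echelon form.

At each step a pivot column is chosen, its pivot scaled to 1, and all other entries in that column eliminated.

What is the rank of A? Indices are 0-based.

[1] R0 /= -3  ⇒  (1, -4/3, -1/3, 2/3)
     R1 -= -4·R0  ⇒  (0, -16/3, -4/3, 5/3)
     R2 -= -3·R0  ⇒  (0, -2, -4, 4)
     R3 -= -1·R0  ⇒  (0, 8/3, -1/3, -4/3)
[2] R1 /= -16/3  ⇒  (0, 1, 1/4, -5/16)
     R0 -= -4/3·R1  ⇒  (1, 0, 0, 1/4)
     R2 -= -2·R1  ⇒  (0, 0, -7/2, 27/8)
     R3 -= 8/3·R1  ⇒  (0, 0, -1, -1/2)
[3] R2 /= -7/2  ⇒  (0, 0, 1, -27/28)
     R1 -= 1/4·R2  ⇒  (0, 1, 0, -1/14)
     R3 -= -1·R2  ⇒  (0, 0, 0, -41/28)
[4] R3 /= -41/28  ⇒  (0, 0, 0, 1)
     R0 -= 1/4·R3  ⇒  (1, 0, 0, 0)
     R1 -= -1/14·R3  ⇒  (0, 1, 0, 0)
     R2 -= -27/28·R3  ⇒  (0, 0, 1, 0)

rank = 4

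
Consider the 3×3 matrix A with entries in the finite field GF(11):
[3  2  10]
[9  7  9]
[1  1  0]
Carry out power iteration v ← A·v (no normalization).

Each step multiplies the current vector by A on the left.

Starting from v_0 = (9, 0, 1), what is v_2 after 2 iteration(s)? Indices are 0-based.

v_2 = (7, 10, 6)

v_0 = (9, 0, 1).
v_1 = A·v_0 = (4, 2, 9).
v_2 = A·v_1 = (7, 10, 6).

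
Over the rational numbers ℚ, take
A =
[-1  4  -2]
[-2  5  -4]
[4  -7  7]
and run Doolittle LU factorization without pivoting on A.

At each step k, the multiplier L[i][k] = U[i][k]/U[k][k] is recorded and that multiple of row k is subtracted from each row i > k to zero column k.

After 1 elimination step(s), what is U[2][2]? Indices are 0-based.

Step 1: pivot at (0,0) is -1.
  row1 ← row1 − (2)·row0  ⇒  L[1][0]=2, U row1=(0, -3, 0)
  row2 ← row2 − (-4)·row0  ⇒  L[2][0]=-4, U row2=(0, 9, -1)

U[2][2] = -1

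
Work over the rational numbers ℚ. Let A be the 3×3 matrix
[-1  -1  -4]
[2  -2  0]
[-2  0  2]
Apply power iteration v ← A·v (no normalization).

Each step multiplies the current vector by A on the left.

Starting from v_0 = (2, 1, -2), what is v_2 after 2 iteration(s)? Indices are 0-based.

v_2 = (25, 6, -26)

v_0 = (2, 1, -2).
v_1 = A·v_0 = (5, 2, -8).
v_2 = A·v_1 = (25, 6, -26).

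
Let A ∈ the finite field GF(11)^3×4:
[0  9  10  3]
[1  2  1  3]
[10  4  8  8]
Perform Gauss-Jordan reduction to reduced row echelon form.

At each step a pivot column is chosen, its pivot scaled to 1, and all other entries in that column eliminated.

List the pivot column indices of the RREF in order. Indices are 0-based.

pivot columns: 0, 1, 2

pivot(0,0): swap R0↔R1
pivot(0,0)=1: scale R0 → (1, 2, 1, 3)
  clear (2,0): R2 −= (10)R0 → (0, 6, 9, 0)
pivot(1,1)=9: scale R1 → (0, 1, 6, 4)
  clear (0,1): R0 −= (2)R1 → (1, 0, 0, 6)
  clear (2,1): R2 −= (6)R1 → (0, 0, 6, 9)
pivot(2,2)=6: scale R2 → (0, 0, 1, 7)
  clear (1,2): R1 −= (6)R2 → (0, 1, 0, 6)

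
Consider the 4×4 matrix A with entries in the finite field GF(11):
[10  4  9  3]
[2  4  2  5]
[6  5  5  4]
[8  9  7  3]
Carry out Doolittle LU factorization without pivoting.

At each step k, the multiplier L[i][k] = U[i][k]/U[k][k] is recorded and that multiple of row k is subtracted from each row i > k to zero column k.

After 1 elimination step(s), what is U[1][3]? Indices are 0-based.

U[1][3] = 0

Step 1: pivot at (0,0) is 10.
  row1 ← row1 − (9)·row0  ⇒  L[1][0]=9, U row1=(0, 1, 9, 0)
  row2 ← row2 − (5)·row0  ⇒  L[2][0]=5, U row2=(0, 7, 4, 0)
  row3 ← row3 − (3)·row0  ⇒  L[3][0]=3, U row3=(0, 8, 2, 5)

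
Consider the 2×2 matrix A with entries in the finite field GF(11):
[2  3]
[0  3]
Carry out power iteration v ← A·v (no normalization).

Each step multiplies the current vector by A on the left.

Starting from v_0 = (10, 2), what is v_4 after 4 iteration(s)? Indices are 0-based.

v_0 = (10, 2).
v_1 = A·v_0 = (4, 6).
v_2 = A·v_1 = (4, 7).
v_3 = A·v_2 = (7, 10).
v_4 = A·v_3 = (0, 8).

v_4 = (0, 8)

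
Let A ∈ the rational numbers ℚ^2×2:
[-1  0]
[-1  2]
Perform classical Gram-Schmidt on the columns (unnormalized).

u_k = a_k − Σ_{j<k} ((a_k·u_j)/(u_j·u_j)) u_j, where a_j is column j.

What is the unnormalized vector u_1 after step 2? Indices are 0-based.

u_1 = (-1, 1)

Step 1: u_0 = a_0 = (-1, -1).
Step 2: u_1 = a_1 − (-1)·u_0 = (-1, 1).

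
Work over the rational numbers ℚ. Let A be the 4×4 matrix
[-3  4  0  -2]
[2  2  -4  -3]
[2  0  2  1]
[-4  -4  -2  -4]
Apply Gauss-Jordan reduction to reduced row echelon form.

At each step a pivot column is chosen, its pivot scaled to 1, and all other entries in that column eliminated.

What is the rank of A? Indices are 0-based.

rank = 4

pivot(0,0)=-3: scale R0 → (1, -4/3, 0, 2/3)
  clear (1,0): R1 −= (2)R0 → (0, 14/3, -4, -13/3)
  clear (2,0): R2 −= (2)R0 → (0, 8/3, 2, -1/3)
  clear (3,0): R3 −= (-4)R0 → (0, -28/3, -2, -4/3)
pivot(1,1)=14/3: scale R1 → (0, 1, -6/7, -13/14)
  clear (0,1): R0 −= (-4/3)R1 → (1, 0, -8/7, -4/7)
  clear (2,1): R2 −= (8/3)R1 → (0, 0, 30/7, 15/7)
  clear (3,1): R3 −= (-28/3)R1 → (0, 0, -10, -10)
pivot(2,2)=30/7: scale R2 → (0, 0, 1, 1/2)
  clear (0,2): R0 −= (-8/7)R2 → (1, 0, 0, 0)
  clear (1,2): R1 −= (-6/7)R2 → (0, 1, 0, -1/2)
  clear (3,2): R3 −= (-10)R2 → (0, 0, 0, -5)
pivot(3,3)=-5: scale R3 → (0, 0, 0, 1)
  clear (1,3): R1 −= (-1/2)R3 → (0, 1, 0, 0)
  clear (2,3): R2 −= (1/2)R3 → (0, 0, 1, 0)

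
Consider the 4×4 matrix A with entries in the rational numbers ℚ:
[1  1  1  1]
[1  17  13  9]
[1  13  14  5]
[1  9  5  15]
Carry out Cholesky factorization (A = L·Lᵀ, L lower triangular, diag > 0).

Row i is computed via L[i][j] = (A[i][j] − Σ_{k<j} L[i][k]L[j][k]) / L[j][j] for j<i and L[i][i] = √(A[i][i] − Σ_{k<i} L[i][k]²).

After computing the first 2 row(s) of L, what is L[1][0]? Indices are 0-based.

L[1][0] = 1

Step 1: L[0][0] = √(1) = 1.
  L[1][0] = (1) / L[0][0] = 1.
Step 2: L[1][1] = √(16) = 4.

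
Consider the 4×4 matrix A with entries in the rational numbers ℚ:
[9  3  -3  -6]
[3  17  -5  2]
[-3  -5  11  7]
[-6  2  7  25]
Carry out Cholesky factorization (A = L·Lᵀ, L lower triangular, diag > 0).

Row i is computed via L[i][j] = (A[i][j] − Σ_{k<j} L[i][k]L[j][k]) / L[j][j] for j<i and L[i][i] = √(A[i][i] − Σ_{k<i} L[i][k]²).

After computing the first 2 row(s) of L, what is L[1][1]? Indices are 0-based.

Step 1: L[0][0] = √(9) = 3.
  L[1][0] = (3) / L[0][0] = 1.
Step 2: L[1][1] = √(16) = 4.

L[1][1] = 4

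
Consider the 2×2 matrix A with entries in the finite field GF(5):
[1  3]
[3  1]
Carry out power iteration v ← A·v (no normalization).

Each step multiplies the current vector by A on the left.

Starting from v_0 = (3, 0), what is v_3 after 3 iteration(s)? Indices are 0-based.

v_3 = (4, 3)

v_0 = (3, 0).
v_1 = A·v_0 = (3, 4).
v_2 = A·v_1 = (0, 3).
v_3 = A·v_2 = (4, 3).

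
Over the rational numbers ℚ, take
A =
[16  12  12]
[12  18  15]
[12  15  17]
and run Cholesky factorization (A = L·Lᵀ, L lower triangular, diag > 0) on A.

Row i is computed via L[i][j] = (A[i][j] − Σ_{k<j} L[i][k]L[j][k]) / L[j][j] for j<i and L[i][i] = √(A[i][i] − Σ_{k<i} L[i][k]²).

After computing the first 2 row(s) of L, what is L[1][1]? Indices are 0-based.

L[1][1] = 3

Step 1: L[0][0] = √(16) = 4.
  L[1][0] = (12) / L[0][0] = 3.
Step 2: L[1][1] = √(9) = 3.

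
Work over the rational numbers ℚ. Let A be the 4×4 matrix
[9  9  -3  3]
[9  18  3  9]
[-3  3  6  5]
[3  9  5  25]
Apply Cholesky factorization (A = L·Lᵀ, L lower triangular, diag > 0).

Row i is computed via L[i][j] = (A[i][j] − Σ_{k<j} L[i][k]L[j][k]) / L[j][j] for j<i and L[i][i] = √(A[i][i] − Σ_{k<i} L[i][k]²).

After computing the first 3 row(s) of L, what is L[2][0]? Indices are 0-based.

Step 1: L[0][0] = √(9) = 3.
  L[1][0] = (9) / L[0][0] = 3.
Step 2: L[1][1] = √(9) = 3.
  L[2][0] = (-3) / L[0][0] = -1.
  L[2][1] = (6) / L[1][1] = 2.
Step 3: L[2][2] = √(1) = 1.

L[2][0] = -1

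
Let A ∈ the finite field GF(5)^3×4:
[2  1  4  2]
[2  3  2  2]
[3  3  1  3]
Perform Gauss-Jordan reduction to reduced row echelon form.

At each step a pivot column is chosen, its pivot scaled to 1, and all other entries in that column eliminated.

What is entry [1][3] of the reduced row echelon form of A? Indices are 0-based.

pivot(0,0)=2: scale R0 → (1, 3, 2, 1)
  clear (1,0): R1 −= (2)R0 → (0, 2, 3, 0)
  clear (2,0): R2 −= (3)R0 → (0, 4, 0, 0)
pivot(1,1)=2: scale R1 → (0, 1, 4, 0)
  clear (0,1): R0 −= (3)R1 → (1, 0, 0, 1)
  clear (2,1): R2 −= (4)R1 → (0, 0, 4, 0)
pivot(2,2)=4: scale R2 → (0, 0, 1, 0)
  clear (1,2): R1 −= (4)R2 → (0, 1, 0, 0)

M[1][3] = 0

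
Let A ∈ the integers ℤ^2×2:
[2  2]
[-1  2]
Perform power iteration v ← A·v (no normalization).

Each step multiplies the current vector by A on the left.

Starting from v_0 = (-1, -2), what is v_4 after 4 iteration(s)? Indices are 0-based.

v_4 = (-36, 72)

v_0 = (-1, -2).
v_1 = A·v_0 = (-6, -3).
v_2 = A·v_1 = (-18, 0).
v_3 = A·v_2 = (-36, 18).
v_4 = A·v_3 = (-36, 72).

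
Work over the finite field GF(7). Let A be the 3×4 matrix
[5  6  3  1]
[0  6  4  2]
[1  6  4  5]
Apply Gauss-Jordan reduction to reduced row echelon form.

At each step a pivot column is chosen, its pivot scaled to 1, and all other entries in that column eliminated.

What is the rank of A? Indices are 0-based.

step 1: normalize row 0 (÷5) = (1, 4, 2, 3)
  row 2: subtract 1×row0 = (0, 2, 2, 2)
step 2: normalize row 1 (÷6) = (0, 1, 3, 5)
  row 0: subtract 4×row1 = (1, 0, 4, 4)
  row 2: subtract 2×row1 = (0, 0, 3, 6)
step 3: normalize row 2 (÷3) = (0, 0, 1, 2)
  row 0: subtract 4×row2 = (1, 0, 0, 3)
  row 1: subtract 3×row2 = (0, 1, 0, 6)

rank = 3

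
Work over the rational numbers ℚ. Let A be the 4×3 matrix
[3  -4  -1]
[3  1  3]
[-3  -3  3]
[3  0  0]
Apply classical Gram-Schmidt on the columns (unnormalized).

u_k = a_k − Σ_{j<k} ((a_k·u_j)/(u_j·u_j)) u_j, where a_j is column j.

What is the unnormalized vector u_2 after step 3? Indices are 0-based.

Step 1: u_0 = a_0 = (3, 3, -3, 3).
Step 2: u_1 = a_1 − (0)·u_0 = (-4, 1, -3, 0).
Step 3: u_2 = a_2 − (-1/12)·u_0 − (-1/13)·u_1 = (-55/52, 173/52, 131/52, 1/4).

u_2 = (-55/52, 173/52, 131/52, 1/4)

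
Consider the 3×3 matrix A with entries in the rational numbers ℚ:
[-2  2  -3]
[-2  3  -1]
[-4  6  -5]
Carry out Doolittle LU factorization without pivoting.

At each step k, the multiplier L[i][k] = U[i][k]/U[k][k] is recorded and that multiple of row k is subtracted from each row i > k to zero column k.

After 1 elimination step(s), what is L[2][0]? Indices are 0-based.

L[2][0] = 2

k=0: U[0][0]=-2
  eliminate (1,0): mult=1, new row 1: (0, 1, 2); set L[1][0]=1
  eliminate (2,0): mult=2, new row 2: (0, 2, 1); set L[2][0]=2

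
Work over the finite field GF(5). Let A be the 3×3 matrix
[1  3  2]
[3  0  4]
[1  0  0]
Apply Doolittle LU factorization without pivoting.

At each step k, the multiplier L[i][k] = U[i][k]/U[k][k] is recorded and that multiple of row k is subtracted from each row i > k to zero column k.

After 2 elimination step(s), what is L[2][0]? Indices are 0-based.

L[2][0] = 1

[col 0] pivot 1
  R1 -= 3*R0 → (0, 1, 3)  (L[1][0] := 3)
  R2 -= 1*R0 → (0, 2, 3)  (L[2][0] := 1)
[col 1] pivot 1
  R2 -= 2*R1 → (0, 0, 2)  (L[2][1] := 2)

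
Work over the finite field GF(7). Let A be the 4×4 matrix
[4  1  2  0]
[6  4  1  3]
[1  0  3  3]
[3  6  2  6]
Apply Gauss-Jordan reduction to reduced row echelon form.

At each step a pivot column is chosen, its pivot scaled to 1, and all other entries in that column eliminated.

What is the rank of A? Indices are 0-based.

rank = 4

[1] R0 /= 4  ⇒  (1, 2, 4, 0)
     R1 -= 6·R0  ⇒  (0, 6, 5, 3)
     R2 -= 1·R0  ⇒  (0, 5, 6, 3)
     R3 -= 3·R0  ⇒  (0, 0, 4, 6)
[2] R1 /= 6  ⇒  (0, 1, 2, 4)
     R0 -= 2·R1  ⇒  (1, 0, 0, 6)
     R2 -= 5·R1  ⇒  (0, 0, 3, 4)
[3] R2 /= 3  ⇒  (0, 0, 1, 6)
     R1 -= 2·R2  ⇒  (0, 1, 0, 6)
     R3 -= 4·R2  ⇒  (0, 0, 0, 3)
[4] R3 /= 3  ⇒  (0, 0, 0, 1)
     R0 -= 6·R3  ⇒  (1, 0, 0, 0)
     R1 -= 6·R3  ⇒  (0, 1, 0, 0)
     R2 -= 6·R3  ⇒  (0, 0, 1, 0)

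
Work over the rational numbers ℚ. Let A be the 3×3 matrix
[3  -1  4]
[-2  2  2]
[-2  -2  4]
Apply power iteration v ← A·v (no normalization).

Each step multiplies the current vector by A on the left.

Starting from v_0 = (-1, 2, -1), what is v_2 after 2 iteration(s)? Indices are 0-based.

v_2 = (-55, 14, -14)

v_0 = (-1, 2, -1).
v_1 = A·v_0 = (-9, 4, -6).
v_2 = A·v_1 = (-55, 14, -14).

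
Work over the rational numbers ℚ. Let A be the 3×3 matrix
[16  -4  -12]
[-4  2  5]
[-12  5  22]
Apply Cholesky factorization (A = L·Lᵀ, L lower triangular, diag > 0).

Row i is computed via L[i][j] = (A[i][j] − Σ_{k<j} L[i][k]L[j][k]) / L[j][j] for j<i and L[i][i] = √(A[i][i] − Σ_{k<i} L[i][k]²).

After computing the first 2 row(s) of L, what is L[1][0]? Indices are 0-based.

Step 1: L[0][0] = √(16) = 4.
  L[1][0] = (-4) / L[0][0] = -1.
Step 2: L[1][1] = √(1) = 1.

L[1][0] = -1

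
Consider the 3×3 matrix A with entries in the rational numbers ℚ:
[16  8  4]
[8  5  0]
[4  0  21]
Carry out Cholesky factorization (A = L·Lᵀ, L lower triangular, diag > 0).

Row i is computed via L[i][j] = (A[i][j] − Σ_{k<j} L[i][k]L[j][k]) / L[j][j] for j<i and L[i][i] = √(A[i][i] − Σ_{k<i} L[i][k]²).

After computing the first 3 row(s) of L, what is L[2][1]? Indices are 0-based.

L[2][1] = -2

Step 1: L[0][0] = √(16) = 4.
  L[1][0] = (8) / L[0][0] = 2.
Step 2: L[1][1] = √(1) = 1.
  L[2][0] = (4) / L[0][0] = 1.
  L[2][1] = (-2) / L[1][1] = -2.
Step 3: L[2][2] = √(16) = 4.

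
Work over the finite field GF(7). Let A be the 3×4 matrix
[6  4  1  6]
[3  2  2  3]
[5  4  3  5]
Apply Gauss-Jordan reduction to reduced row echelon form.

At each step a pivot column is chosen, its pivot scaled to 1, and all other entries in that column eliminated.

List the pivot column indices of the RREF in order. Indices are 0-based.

pivot columns: 0, 1, 2

step 1: normalize row 0 (÷6) = (1, 3, 6, 1)
  row 1: subtract 3×row0 = (0, 0, 5, 0)
  row 2: subtract 5×row0 = (0, 3, 1, 0)
step 2: exchange rows 1,2
step 2: normalize row 1 (÷3) = (0, 1, 5, 0)
  row 0: subtract 3×row1 = (1, 0, 5, 1)
step 3: normalize row 2 (÷5) = (0, 0, 1, 0)
  row 0: subtract 5×row2 = (1, 0, 0, 1)
  row 1: subtract 5×row2 = (0, 1, 0, 0)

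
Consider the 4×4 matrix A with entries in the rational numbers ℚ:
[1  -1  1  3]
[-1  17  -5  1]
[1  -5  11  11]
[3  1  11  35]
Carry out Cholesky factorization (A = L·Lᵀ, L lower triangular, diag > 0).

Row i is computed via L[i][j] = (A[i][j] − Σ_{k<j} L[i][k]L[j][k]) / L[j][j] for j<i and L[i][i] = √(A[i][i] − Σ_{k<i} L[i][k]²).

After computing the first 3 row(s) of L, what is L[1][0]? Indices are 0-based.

L[1][0] = -1

Step 1: L[0][0] = √(1) = 1.
  L[1][0] = (-1) / L[0][0] = -1.
Step 2: L[1][1] = √(16) = 4.
  L[2][0] = (1) / L[0][0] = 1.
  L[2][1] = (-4) / L[1][1] = -1.
Step 3: L[2][2] = √(9) = 3.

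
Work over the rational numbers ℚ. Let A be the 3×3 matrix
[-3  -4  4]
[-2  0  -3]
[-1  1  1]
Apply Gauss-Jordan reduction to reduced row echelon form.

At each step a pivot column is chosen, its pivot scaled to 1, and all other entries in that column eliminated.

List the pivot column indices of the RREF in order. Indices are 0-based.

pivot columns: 0, 1, 2

step 1: normalize row 0 (÷-3) = (1, 4/3, -4/3)
  row 1: subtract -2×row0 = (0, 8/3, -17/3)
  row 2: subtract -1×row0 = (0, 7/3, -1/3)
step 2: normalize row 1 (÷8/3) = (0, 1, -17/8)
  row 0: subtract 4/3×row1 = (1, 0, 3/2)
  row 2: subtract 7/3×row1 = (0, 0, 37/8)
step 3: normalize row 2 (÷37/8) = (0, 0, 1)
  row 0: subtract 3/2×row2 = (1, 0, 0)
  row 1: subtract -17/8×row2 = (0, 1, 0)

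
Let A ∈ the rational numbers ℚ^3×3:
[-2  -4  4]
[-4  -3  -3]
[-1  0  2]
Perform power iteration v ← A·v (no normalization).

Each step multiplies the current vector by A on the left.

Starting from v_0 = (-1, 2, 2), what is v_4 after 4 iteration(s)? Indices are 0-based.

v_0 = (-1, 2, 2).
v_1 = A·v_0 = (2, -8, 5).
v_2 = A·v_1 = (48, 1, 8).
v_3 = A·v_2 = (-68, -219, -32).
v_4 = A·v_3 = (884, 1025, 4).

v_4 = (884, 1025, 4)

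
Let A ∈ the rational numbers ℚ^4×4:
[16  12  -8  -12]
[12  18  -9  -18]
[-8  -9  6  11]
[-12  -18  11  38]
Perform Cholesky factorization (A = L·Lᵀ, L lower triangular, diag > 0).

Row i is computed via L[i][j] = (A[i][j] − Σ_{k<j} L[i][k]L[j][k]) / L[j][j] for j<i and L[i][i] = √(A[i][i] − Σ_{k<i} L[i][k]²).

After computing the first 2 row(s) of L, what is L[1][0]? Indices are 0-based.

L[1][0] = 3

Step 1: L[0][0] = √(16) = 4.
  L[1][0] = (12) / L[0][0] = 3.
Step 2: L[1][1] = √(9) = 3.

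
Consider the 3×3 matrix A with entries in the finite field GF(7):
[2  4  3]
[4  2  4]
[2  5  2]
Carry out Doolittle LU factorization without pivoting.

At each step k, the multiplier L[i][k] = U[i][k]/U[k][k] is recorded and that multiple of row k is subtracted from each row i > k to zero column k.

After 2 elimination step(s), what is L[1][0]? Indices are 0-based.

L[1][0] = 2

Step 1: pivot at (0,0) is 2.
  row1 ← row1 − (2)·row0  ⇒  L[1][0]=2, U row1=(0, 1, 5)
  row2 ← row2 − (1)·row0  ⇒  L[2][0]=1, U row2=(0, 1, 6)
Step 2: pivot at (1,1) is 1.
  row2 ← row2 − (1)·row1  ⇒  L[2][1]=1, U row2=(0, 0, 1)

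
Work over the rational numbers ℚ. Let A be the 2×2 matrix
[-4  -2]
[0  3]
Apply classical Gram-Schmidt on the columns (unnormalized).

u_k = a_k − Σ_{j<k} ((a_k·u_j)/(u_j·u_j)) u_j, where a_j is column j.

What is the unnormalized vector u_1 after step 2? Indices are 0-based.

u_1 = (0, 3)

Step 1: u_0 = a_0 = (-4, 0).
Step 2: u_1 = a_1 − (1/2)·u_0 = (0, 3).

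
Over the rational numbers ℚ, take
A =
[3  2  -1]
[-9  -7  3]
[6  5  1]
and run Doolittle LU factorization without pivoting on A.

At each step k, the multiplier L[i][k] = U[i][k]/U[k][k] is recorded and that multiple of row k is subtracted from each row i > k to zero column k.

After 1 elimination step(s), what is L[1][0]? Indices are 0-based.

L[1][0] = -3

Step 1: pivot at (0,0) is 3.
  row1 ← row1 − (-3)·row0  ⇒  L[1][0]=-3, U row1=(0, -1, 0)
  row2 ← row2 − (2)·row0  ⇒  L[2][0]=2, U row2=(0, 1, 3)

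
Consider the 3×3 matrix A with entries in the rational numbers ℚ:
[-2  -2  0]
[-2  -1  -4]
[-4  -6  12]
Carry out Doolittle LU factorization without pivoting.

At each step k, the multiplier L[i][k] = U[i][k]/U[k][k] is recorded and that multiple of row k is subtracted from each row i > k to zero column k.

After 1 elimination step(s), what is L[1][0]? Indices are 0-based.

L[1][0] = 1

k=0: U[0][0]=-2
  eliminate (1,0): mult=1, new row 1: (0, 1, -4); set L[1][0]=1
  eliminate (2,0): mult=2, new row 2: (0, -2, 12); set L[2][0]=2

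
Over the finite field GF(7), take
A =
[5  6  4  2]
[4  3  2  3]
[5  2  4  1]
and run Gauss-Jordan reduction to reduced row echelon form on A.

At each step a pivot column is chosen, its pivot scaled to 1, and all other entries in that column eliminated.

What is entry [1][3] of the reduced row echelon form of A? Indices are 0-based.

M[1][3] = 2

step 1: normalize row 0 (÷5) = (1, 4, 5, 6)
  row 1: subtract 4×row0 = (0, 1, 3, 0)
  row 2: subtract 5×row0 = (0, 3, 0, 6)
step 2: normalize row 1 (÷1) = (0, 1, 3, 0)
  row 0: subtract 4×row1 = (1, 0, 0, 6)
  row 2: subtract 3×row1 = (0, 0, 5, 6)
step 3: normalize row 2 (÷5) = (0, 0, 1, 4)
  row 1: subtract 3×row2 = (0, 1, 0, 2)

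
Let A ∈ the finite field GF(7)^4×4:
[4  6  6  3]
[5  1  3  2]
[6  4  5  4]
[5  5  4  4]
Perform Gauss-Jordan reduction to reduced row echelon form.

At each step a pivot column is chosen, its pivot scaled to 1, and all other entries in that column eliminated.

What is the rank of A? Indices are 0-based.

rank = 4

pivot(0,0)=4: scale R0 → (1, 5, 5, 6)
  clear (1,0): R1 −= (5)R0 → (0, 4, 6, 0)
  clear (2,0): R2 −= (6)R0 → (0, 2, 3, 3)
  clear (3,0): R3 −= (5)R0 → (0, 1, 0, 2)
pivot(1,1)=4: scale R1 → (0, 1, 5, 0)
  clear (0,1): R0 −= (5)R1 → (1, 0, 1, 6)
  clear (2,1): R2 −= (2)R1 → (0, 0, 0, 3)
  clear (3,1): R3 −= (1)R1 → (0, 0, 2, 2)
pivot(2,2): swap R2↔R3
pivot(2,2)=2: scale R2 → (0, 0, 1, 1)
  clear (0,2): R0 −= (1)R2 → (1, 0, 0, 5)
  clear (1,2): R1 −= (5)R2 → (0, 1, 0, 2)
pivot(3,3)=3: scale R3 → (0, 0, 0, 1)
  clear (0,3): R0 −= (5)R3 → (1, 0, 0, 0)
  clear (1,3): R1 −= (2)R3 → (0, 1, 0, 0)
  clear (2,3): R2 −= (1)R3 → (0, 0, 1, 0)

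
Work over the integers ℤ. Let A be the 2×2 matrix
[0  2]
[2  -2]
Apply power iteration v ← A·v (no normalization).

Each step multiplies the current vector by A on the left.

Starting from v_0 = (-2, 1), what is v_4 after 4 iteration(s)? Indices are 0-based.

v_4 = (-112, 176)

v_0 = (-2, 1).
v_1 = A·v_0 = (2, -6).
v_2 = A·v_1 = (-12, 16).
v_3 = A·v_2 = (32, -56).
v_4 = A·v_3 = (-112, 176).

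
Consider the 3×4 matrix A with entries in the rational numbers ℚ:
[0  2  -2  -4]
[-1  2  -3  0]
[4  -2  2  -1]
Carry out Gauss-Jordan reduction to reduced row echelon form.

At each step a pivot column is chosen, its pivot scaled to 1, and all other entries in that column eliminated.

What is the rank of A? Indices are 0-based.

pivot(0,0): swap R0↔R1
pivot(0,0)=-1: scale R0 → (1, -2, 3, 0)
  clear (2,0): R2 −= (4)R0 → (0, 6, -10, -1)
pivot(1,1)=2: scale R1 → (0, 1, -1, -2)
  clear (0,1): R0 −= (-2)R1 → (1, 0, 1, -4)
  clear (2,1): R2 −= (6)R1 → (0, 0, -4, 11)
pivot(2,2)=-4: scale R2 → (0, 0, 1, -11/4)
  clear (0,2): R0 −= (1)R2 → (1, 0, 0, -5/4)
  clear (1,2): R1 −= (-1)R2 → (0, 1, 0, -19/4)

rank = 3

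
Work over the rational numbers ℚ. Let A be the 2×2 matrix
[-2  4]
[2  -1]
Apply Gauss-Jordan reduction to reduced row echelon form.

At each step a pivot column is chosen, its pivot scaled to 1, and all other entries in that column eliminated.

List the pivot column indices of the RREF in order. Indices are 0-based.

pivot columns: 0, 1

[1] R0 /= -2  ⇒  (1, -2)
     R1 -= 2·R0  ⇒  (0, 3)
[2] R1 /= 3  ⇒  (0, 1)
     R0 -= -2·R1  ⇒  (1, 0)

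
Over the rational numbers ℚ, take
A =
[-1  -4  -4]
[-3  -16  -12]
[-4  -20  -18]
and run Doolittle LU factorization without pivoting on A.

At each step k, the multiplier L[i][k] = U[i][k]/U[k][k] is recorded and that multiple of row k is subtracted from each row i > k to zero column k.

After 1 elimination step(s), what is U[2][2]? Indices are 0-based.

U[2][2] = -2

[col 0] pivot -1
  R1 -= 3*R0 → (0, -4, 0)  (L[1][0] := 3)
  R2 -= 4*R0 → (0, -4, -2)  (L[2][0] := 4)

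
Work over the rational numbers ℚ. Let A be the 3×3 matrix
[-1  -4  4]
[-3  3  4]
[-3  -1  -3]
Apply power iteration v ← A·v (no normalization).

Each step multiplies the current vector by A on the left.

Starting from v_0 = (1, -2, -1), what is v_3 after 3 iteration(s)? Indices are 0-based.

v_3 = (95, -299, -125)

v_0 = (1, -2, -1).
v_1 = A·v_0 = (3, -13, 2).
v_2 = A·v_1 = (57, -40, -2).
v_3 = A·v_2 = (95, -299, -125).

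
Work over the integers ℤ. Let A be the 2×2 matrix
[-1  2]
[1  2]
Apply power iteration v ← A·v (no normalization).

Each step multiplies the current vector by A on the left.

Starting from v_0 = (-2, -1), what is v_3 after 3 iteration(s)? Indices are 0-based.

v_0 = (-2, -1).
v_1 = A·v_0 = (0, -4).
v_2 = A·v_1 = (-8, -8).
v_3 = A·v_2 = (-8, -24).

v_3 = (-8, -24)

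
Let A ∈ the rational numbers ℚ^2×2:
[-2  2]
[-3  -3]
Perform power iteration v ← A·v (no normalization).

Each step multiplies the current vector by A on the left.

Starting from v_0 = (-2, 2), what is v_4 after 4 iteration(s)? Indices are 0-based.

v_0 = (-2, 2).
v_1 = A·v_0 = (8, 0).
v_2 = A·v_1 = (-16, -24).
v_3 = A·v_2 = (-16, 120).
v_4 = A·v_3 = (272, -312).

v_4 = (272, -312)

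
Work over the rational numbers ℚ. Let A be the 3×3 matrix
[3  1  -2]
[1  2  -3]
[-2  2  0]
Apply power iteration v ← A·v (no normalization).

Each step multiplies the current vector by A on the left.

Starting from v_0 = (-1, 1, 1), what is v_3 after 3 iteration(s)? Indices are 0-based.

v_0 = (-1, 1, 1).
v_1 = A·v_0 = (-4, -2, 4).
v_2 = A·v_1 = (-22, -20, 4).
v_3 = A·v_2 = (-94, -74, 4).

v_3 = (-94, -74, 4)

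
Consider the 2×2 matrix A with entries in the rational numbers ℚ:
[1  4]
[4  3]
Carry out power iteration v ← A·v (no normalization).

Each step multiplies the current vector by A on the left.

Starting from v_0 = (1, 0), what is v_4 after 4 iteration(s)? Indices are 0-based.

v_4 = (545, 672)

v_0 = (1, 0).
v_1 = A·v_0 = (1, 4).
v_2 = A·v_1 = (17, 16).
v_3 = A·v_2 = (81, 116).
v_4 = A·v_3 = (545, 672).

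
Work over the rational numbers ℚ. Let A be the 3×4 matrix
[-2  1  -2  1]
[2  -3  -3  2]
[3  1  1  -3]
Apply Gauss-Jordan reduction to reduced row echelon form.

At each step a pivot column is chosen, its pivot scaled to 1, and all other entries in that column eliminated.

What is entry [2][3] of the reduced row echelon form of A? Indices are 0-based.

pivot(0,0)=-2: scale R0 → (1, -1/2, 1, -1/2)
  clear (1,0): R1 −= (2)R0 → (0, -2, -5, 3)
  clear (2,0): R2 −= (3)R0 → (0, 5/2, -2, -3/2)
pivot(1,1)=-2: scale R1 → (0, 1, 5/2, -3/2)
  clear (0,1): R0 −= (-1/2)R1 → (1, 0, 9/4, -5/4)
  clear (2,1): R2 −= (5/2)R1 → (0, 0, -33/4, 9/4)
pivot(2,2)=-33/4: scale R2 → (0, 0, 1, -3/11)
  clear (0,2): R0 −= (9/4)R2 → (1, 0, 0, -7/11)
  clear (1,2): R1 −= (5/2)R2 → (0, 1, 0, -9/11)

M[2][3] = -3/11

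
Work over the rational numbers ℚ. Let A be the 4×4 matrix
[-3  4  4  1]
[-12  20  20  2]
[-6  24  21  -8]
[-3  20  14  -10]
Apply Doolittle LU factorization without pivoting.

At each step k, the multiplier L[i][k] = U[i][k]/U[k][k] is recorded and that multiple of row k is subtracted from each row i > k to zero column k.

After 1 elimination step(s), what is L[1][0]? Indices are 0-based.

L[1][0] = 4

[col 0] pivot -3
  R1 -= 4*R0 → (0, 4, 4, -2)  (L[1][0] := 4)
  R2 -= 2*R0 → (0, 16, 13, -10)  (L[2][0] := 2)
  R3 -= 1*R0 → (0, 16, 10, -11)  (L[3][0] := 1)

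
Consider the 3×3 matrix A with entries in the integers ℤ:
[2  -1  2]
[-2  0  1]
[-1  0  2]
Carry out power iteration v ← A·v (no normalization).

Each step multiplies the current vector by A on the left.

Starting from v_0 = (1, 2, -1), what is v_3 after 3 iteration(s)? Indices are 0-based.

v_3 = (-23, 10, -1)

v_0 = (1, 2, -1).
v_1 = A·v_0 = (-2, -3, -3).
v_2 = A·v_1 = (-7, 1, -4).
v_3 = A·v_2 = (-23, 10, -1).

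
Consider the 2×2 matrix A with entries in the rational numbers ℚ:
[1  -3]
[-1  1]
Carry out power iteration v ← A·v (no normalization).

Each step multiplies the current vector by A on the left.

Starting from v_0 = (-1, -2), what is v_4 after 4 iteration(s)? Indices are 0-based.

v_4 = (68, -40)

v_0 = (-1, -2).
v_1 = A·v_0 = (5, -1).
v_2 = A·v_1 = (8, -6).
v_3 = A·v_2 = (26, -14).
v_4 = A·v_3 = (68, -40).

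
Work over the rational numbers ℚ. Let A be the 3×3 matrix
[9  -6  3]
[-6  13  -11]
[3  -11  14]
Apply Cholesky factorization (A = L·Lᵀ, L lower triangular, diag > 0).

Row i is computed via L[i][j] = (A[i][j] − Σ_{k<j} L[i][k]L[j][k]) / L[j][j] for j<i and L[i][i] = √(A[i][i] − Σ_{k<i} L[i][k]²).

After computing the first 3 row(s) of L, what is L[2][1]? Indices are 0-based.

L[2][1] = -3

Step 1: L[0][0] = √(9) = 3.
  L[1][0] = (-6) / L[0][0] = -2.
Step 2: L[1][1] = √(9) = 3.
  L[2][0] = (3) / L[0][0] = 1.
  L[2][1] = (-9) / L[1][1] = -3.
Step 3: L[2][2] = √(4) = 2.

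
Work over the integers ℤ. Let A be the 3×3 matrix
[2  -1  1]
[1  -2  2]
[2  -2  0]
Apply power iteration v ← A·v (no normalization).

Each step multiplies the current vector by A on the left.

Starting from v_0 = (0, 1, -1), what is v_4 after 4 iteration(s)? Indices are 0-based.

v_4 = (-14, -22, -8)

v_0 = (0, 1, -1).
v_1 = A·v_0 = (-2, -4, -2).
v_2 = A·v_1 = (-2, 2, 4).
v_3 = A·v_2 = (-2, 2, -8).
v_4 = A·v_3 = (-14, -22, -8).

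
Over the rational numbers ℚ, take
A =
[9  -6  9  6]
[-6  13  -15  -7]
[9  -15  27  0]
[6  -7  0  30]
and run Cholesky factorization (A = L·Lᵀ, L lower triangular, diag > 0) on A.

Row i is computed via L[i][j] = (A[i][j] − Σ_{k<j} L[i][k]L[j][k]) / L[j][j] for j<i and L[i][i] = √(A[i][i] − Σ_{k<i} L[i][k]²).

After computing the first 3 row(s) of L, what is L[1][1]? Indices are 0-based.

L[1][1] = 3

Step 1: L[0][0] = √(9) = 3.
  L[1][0] = (-6) / L[0][0] = -2.
Step 2: L[1][1] = √(9) = 3.
  L[2][0] = (9) / L[0][0] = 3.
  L[2][1] = (-9) / L[1][1] = -3.
Step 3: L[2][2] = √(9) = 3.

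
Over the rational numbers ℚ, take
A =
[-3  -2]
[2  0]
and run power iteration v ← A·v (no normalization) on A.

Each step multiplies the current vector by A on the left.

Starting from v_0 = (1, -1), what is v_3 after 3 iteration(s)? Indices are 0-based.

v_3 = (7, -2)

v_0 = (1, -1).
v_1 = A·v_0 = (-1, 2).
v_2 = A·v_1 = (-1, -2).
v_3 = A·v_2 = (7, -2).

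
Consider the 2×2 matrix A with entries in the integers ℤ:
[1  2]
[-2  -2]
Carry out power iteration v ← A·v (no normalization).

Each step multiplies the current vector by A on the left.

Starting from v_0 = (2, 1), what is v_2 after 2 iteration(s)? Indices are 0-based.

v_0 = (2, 1).
v_1 = A·v_0 = (4, -6).
v_2 = A·v_1 = (-8, 4).

v_2 = (-8, 4)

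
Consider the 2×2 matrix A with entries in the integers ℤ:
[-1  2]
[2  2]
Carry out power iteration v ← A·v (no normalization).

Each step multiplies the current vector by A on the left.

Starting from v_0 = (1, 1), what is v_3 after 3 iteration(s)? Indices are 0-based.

v_3 = (13, 34)

v_0 = (1, 1).
v_1 = A·v_0 = (1, 4).
v_2 = A·v_1 = (7, 10).
v_3 = A·v_2 = (13, 34).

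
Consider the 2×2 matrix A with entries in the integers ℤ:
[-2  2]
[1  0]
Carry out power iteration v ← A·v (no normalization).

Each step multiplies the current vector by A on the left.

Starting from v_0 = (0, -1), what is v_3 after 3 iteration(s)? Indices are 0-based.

v_3 = (-12, 4)

v_0 = (0, -1).
v_1 = A·v_0 = (-2, 0).
v_2 = A·v_1 = (4, -2).
v_3 = A·v_2 = (-12, 4).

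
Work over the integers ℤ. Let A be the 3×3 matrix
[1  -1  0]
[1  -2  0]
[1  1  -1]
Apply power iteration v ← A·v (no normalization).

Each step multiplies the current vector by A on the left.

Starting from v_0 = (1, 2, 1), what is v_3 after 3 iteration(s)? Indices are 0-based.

v_0 = (1, 2, 1).
v_1 = A·v_0 = (-1, -3, 2).
v_2 = A·v_1 = (2, 5, -6).
v_3 = A·v_2 = (-3, -8, 13).

v_3 = (-3, -8, 13)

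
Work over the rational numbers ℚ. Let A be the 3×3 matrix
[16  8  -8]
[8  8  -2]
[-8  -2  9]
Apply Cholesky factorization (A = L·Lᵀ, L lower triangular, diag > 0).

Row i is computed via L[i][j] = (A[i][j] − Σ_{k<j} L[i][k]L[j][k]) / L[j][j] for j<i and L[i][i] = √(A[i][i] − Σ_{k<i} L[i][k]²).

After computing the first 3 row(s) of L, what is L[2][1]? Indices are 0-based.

Step 1: L[0][0] = √(16) = 4.
  L[1][0] = (8) / L[0][0] = 2.
Step 2: L[1][1] = √(4) = 2.
  L[2][0] = (-8) / L[0][0] = -2.
  L[2][1] = (2) / L[1][1] = 1.
Step 3: L[2][2] = √(4) = 2.

L[2][1] = 1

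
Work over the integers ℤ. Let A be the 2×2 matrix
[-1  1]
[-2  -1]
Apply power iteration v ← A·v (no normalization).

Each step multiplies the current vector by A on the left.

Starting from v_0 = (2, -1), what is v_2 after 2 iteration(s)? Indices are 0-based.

v_0 = (2, -1).
v_1 = A·v_0 = (-3, -3).
v_2 = A·v_1 = (0, 9).

v_2 = (0, 9)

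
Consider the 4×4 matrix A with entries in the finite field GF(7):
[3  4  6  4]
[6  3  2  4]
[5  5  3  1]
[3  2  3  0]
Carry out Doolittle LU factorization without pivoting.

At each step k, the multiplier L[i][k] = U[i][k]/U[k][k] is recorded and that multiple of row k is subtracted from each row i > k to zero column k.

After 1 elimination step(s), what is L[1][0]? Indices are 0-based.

L[1][0] = 2

k=0: U[0][0]=3
  eliminate (1,0): mult=2, new row 1: (0, 2, 4, 3); set L[1][0]=2
  eliminate (2,0): mult=4, new row 2: (0, 3, 0, 6); set L[2][0]=4
  eliminate (3,0): mult=1, new row 3: (0, 5, 4, 3); set L[3][0]=1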